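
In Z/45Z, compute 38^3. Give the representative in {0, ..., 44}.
Use repeated squaring. Binary(3) = 11. Walk through the bits of the exponent 3 left-to-right: at each bit after the leading one, square the running value, then multiply by 38 if the bit is 1 (always reducing mod 45):
  bit 1 = 1 (leading): start with 38.
  bit 2 = 1: square 38^2 = 1444 ≡ 4; bit is 1, so multiply 4·38 = 152 ≡ 17 (mod 45).
Final value: 38^3 ≡ 17 (mod 45).

Final answer: 17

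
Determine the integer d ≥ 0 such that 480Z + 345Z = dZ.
(480, 345) = (15); d = 15

In the PID Z, (a, b) is generated by gcd(a, b). Compute gcd(480, 345) with the extended Euclidean algorithm, tracking rows (r, s, t) with s·480 + t·345 = r:
  row A: (480, 1, 0)   [1·480 + 0·345 = 480]
  row B: (345, 0, 1)   [0·480 + 1·345 = 345]
  480 = 1·345 + 135   → row C = row A − 1·row B = (135, 1, −1)   [check: 1·480 − 1·345 = 135]
  345 = 2·135 + 75   → row D = row B − 2·row C = (75, −2, 3)   [check: −2·480 + 3·345 = 75]
  135 = 1·75 + 60   → row E = row C − 1·row D = (60, 3, −4)   [check: 3·480 − 4·345 = 60]
  75 = 1·60 + 15   → row F = row D − 1·row E = (15, −5, 7)   [check: −5·480 + 7·345 = 15]
  60 = 4·15 + 0   → remainder 0, stop. gcd = 15 (last nonzero row F).
So gcd(480, 345) = 15, with Bézout identity −5·480 + 7·345 = 15. Containment (⊇): the Bézout identity exhibits 15 as an element of (480, 345), giving (15) ⊆ (480, 345). Containment (⊆): since 15 | 480 and 15 | 345 (480 = 15·32, 345 = 15·23), every Z-linear combination of 480 and 345 is divisible by 15, so (480, 345) ⊆ (15). Therefore (480, 345) = (15), d = 15.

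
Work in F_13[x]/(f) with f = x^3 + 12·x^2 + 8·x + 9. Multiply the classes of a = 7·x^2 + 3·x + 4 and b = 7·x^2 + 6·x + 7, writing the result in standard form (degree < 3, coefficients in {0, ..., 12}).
Multiply as integer polynomials: a · b = 49·x^4 + 63·x^3 + 95·x^2 + 45·x + 28. Reducing coefficients mod 13: a · b ≡ 10·x^4 + 11·x^3 + 4·x^2 + 6·x + 2. Now divide by f(x) = x^3 + 12·x^2 + 8·x + 9 in F_13[x], eliminating the leading term at each step:
  leading term 10·x^4: subtract (10·x)·f(x) = 10·x^4 + 3·x^3 + 2·x^2 + 12·x, leaving 8·x^3 + 2·x^2 + 7·x + 2 (coefficients mod 13)
  leading term 8·x^3: subtract (8)·f(x) = 8·x^3 + 5·x^2 + 12·x + 7, leaving 10·x^2 + 8·x + 8 (coefficients mod 13)
The degree is now < 3, so this is the remainder. Hence a · b ≡ 10·x^2 + 8·x + 8 in F_13[x]/(f).

Final answer: a · b ≡ 10·x^2 + 8·x + 8 (mod f(x))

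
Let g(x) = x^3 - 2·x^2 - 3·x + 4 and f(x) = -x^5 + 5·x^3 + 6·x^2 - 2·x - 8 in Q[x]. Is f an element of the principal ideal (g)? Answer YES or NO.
YES

In Q[x] the ideal (g) consists of all multiples of g, so f ∈ (g) iff g | f, i.e. iff the remainder of f on division by g is 0. Divide f by g (g is monic, so eliminate the leading term of the running remainder at each step):
  leading term -x^5: subtract (-x^2)·g(x) = -x^5 + 2·x^4 + 3·x^3 - 4·x^2, leaving -2·x^4 + 2·x^3 + 10·x^2 - 2·x - 8
  leading term -2·x^4: subtract (-2·x)·g(x) = -2·x^4 + 4·x^3 + 6·x^2 - 8·x, leaving -2·x^3 + 4·x^2 + 6·x - 8
  leading term -2·x^3: subtract (-2)·g(x) = -2·x^3 + 4·x^2 + 6·x - 8, leaving 0
The remainder is 0, so f(x) = g(x) · h(x) with h(x) = -x^2 - 2·x - 2. Hence g | f, i.e. f ∈ (g).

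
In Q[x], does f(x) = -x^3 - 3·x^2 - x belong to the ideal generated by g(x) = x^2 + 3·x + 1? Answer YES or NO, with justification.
YES

In Q[x] the ideal (g) consists of all multiples of g, so f ∈ (g) iff g | f, i.e. iff the remainder of f on division by g is 0. Divide f by g (g is monic, so eliminate the leading term of the running remainder at each step):
  leading term -x^3: subtract (-x)·g(x) = -x^3 - 3·x^2 - x, leaving 0
The remainder is 0, so f(x) = g(x) · h(x) with h(x) = -x. Hence g | f, i.e. f ∈ (g).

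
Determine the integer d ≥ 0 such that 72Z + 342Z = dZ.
In the PID Z, (a, b) is generated by gcd(a, b). Compute gcd(342, 72) with the extended Euclidean algorithm, tracking rows (r, s, t) with s·342 + t·72 = r:
  row A: (342, 1, 0)   [1·342 + 0·72 = 342]
  row B: (72, 0, 1)   [0·342 + 1·72 = 72]
  342 = 4·72 + 54   → row C = row A − 4·row B = (54, 1, −4)   [check: 1·342 − 4·72 = 54]
  72 = 1·54 + 18   → row D = row B − 1·row C = (18, −1, 5)   [check: −1·342 + 5·72 = 18]
  54 = 3·18 + 0   → remainder 0, stop. gcd = 18 (last nonzero row D).
So gcd(72, 342) = 18, with Bézout identity −1·342 + 5·72 = 18. Containment (⊇): the Bézout identity exhibits 18 as an element of (72, 342), giving (18) ⊆ (72, 342). Containment (⊆): since 18 | 72 and 18 | 342 (72 = 18·4, 342 = 18·19), every Z-linear combination of 72 and 342 is divisible by 18, so (72, 342) ⊆ (18). Therefore (72, 342) = (18), d = 18.

Final answer: (72, 342) = (18); d = 18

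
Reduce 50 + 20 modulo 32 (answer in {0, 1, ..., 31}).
Reduce the summands first: 50 ≡ 18 (mod 32), so 50 + 20 ≡ 18 + 20 (mod 32). 18 + 20 = 38; 38 = 1·32 + 6, so (50 + 20) mod 32 = 6.

Final answer: 6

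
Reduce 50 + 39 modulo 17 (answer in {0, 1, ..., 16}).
Reduce the summands first: 50 ≡ 16, 39 ≡ 5 (mod 17), so 50 + 39 ≡ 16 + 5 (mod 17). 16 + 5 = 21; 21 = 1·17 + 4, so (50 + 39) mod 17 = 4.

Final answer: 4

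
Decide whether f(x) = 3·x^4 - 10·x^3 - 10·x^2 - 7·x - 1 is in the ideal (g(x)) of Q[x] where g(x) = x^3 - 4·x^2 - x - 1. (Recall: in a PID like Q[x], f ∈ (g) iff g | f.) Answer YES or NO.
NO

In Q[x] the ideal (g) consists of all multiples of g, so f ∈ (g) iff g | f, i.e. iff the remainder of f on division by g is 0. Divide f by g (g is monic, so eliminate the leading term of the running remainder at each step):
  leading term 3·x^4: subtract (3·x)·g(x) = 3·x^4 - 12·x^3 - 3·x^2 - 3·x, leaving 2·x^3 - 7·x^2 - 4·x - 1
  leading term 2·x^3: subtract (2)·g(x) = 2·x^3 - 8·x^2 - 2·x - 2, leaving x^2 - 2·x + 1
The remainder r(x) = x^2 - 2·x + 1 ≠ 0 (and deg r < deg g), so g ∤ f, i.e. f ∉ (g).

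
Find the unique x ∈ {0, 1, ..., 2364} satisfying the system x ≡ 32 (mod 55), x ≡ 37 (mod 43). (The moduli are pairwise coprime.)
The moduli 55, 43 are pairwise coprime, so by the CRT there is a unique solution mod 55·43 = 2365.
Solve by successive substitution. Start with x ≡ 32 (mod 55).
  Combine with x ≡ 37 (mod 43): write x = 32 + 55·t and require 32 + 55·t ≡ 37 (mod 43), i.e. 55·t ≡ 37 − 32 ≡ 5 (mod 43). Since 55^(−1) ≡ 18 (mod 43) (55 ≡ 12 (mod 43)), t ≡ 18·5 ≡ 4 (mod 43). So x ≡ 32 + 55·4 = 252 (mod 2365).
Unique solution in [0, 2365): x = 252.

Final answer: x ≡ 252 (mod 2365); the representative in [0, 2365) is 252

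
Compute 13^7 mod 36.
13

Use repeated squaring. Binary(7) = 111. Walk through the bits of the exponent 7 left-to-right: at each bit after the leading one, square the running value, then multiply by 13 if the bit is 1 (always reducing mod 36):
  bit 1 = 1 (leading): start with 13.
  bit 2 = 1: square 13^2 = 169 ≡ 25; bit is 1, so multiply 25·13 = 325 ≡ 1 (mod 36).
  bit 3 = 1: square 1^2 = 1; bit is 1, so multiply 1·13 = 13 (mod 36).
Final value: 13^7 ≡ 13 (mod 36).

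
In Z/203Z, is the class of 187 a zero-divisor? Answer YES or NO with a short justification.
gcd(187, 203) = 1, so 187 is a unit in Z/203Z (it has a multiplicative inverse). A unit cannot be a zero-divisor: if 187·b ≡ 0 then multiplying both sides by 187^(−1) gives b ≡ 0. So 187 is not a zero-divisor.

Final answer: NO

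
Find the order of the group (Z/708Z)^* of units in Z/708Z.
|(Z/708Z)^*| = 232

(Z/708Z)^* consists of the classes a with gcd(a, 708) = 1, so its order is φ(708). φ is multiplicative, with φ(p^e) = p^e − p^(e−1). Factorise 708 = 2^2 · 3 · 59. Then
  φ(708) = (2^2 − 2^1) · (3 − 1) · (59 − 1) = 2 · 2 · 58 = 232.
Thus |(Z/708Z)^*| = 232.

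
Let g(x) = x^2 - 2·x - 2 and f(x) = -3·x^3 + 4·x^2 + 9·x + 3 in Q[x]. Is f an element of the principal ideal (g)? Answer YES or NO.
NO

In Q[x] the ideal (g) consists of all multiples of g, so f ∈ (g) iff g | f, i.e. iff the remainder of f on division by g is 0. Divide f by g (g is monic, so eliminate the leading term of the running remainder at each step):
  leading term -3·x^3: subtract (-3·x)·g(x) = -3·x^3 + 6·x^2 + 6·x, leaving -2·x^2 + 3·x + 3
  leading term -2·x^2: subtract (-2)·g(x) = -2·x^2 + 4·x + 4, leaving -x - 1
The remainder r(x) = -x - 1 ≠ 0 (and deg r < deg g), so g ∤ f, i.e. f ∉ (g).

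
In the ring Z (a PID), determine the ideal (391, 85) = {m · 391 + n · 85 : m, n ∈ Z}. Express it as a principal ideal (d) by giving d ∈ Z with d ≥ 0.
In the PID Z, (a, b) is generated by gcd(a, b). Compute gcd(391, 85) with the extended Euclidean algorithm, tracking rows (r, s, t) with s·391 + t·85 = r:
  row A: (391, 1, 0)   [1·391 + 0·85 = 391]
  row B: (85, 0, 1)   [0·391 + 1·85 = 85]
  391 = 4·85 + 51   → row C = row A − 4·row B = (51, 1, −4)   [check: 1·391 − 4·85 = 51]
  85 = 1·51 + 34   → row D = row B − 1·row C = (34, −1, 5)   [check: −1·391 + 5·85 = 34]
  51 = 1·34 + 17   → row E = row C − 1·row D = (17, 2, −9)   [check: 2·391 − 9·85 = 17]
  34 = 2·17 + 0   → remainder 0, stop. gcd = 17 (last nonzero row E).
So gcd(391, 85) = 17, with Bézout identity 2·391 − 9·85 = 17. Containment (⊇): the Bézout identity exhibits 17 as an element of (391, 85), giving (17) ⊆ (391, 85). Containment (⊆): since 17 | 391 and 17 | 85 (391 = 17·23, 85 = 17·5), every Z-linear combination of 391 and 85 is divisible by 17, so (391, 85) ⊆ (17). Therefore (391, 85) = (17), d = 17.

Final answer: (391, 85) = (17); d = 17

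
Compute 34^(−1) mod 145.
Apply the extended Euclidean algorithm to (145, 34), tracking rows (r, s, t) with s·145 + t·34 = r. Each division r_prev = q·r_cur + r_new produces the new row as (previous row) − q·(current row):
  row A: (145, 1, 0)   [1·145 + 0·34 = 145]
  row B: (34, 0, 1)   [0·145 + 1·34 = 34]
  145 = 4·34 + 9   → row C = row A − 4·row B = (9, 1, −4)   [check: 1·145 − 4·34 = 9]
  34 = 3·9 + 7   → row D = row B − 3·row C = (7, −3, 13)   [check: −3·145 + 13·34 = 7]
  9 = 1·7 + 2   → row E = row C − 1·row D = (2, 4, −17)   [check: 4·145 − 17·34 = 2]
  7 = 3·2 + 1   → row F = row D − 3·row E = (1, −15, 64)   [check: −15·145 + 64·34 = 1]
  2 = 2·1 + 0   → remainder 0, stop. gcd = 1 (last nonzero row F).
The gcd is 1, so 34 is invertible mod 145. The last nonzero row gives −15·145 + 64·34 = 1, so t = 64. So 34^(−1) ≡ 64 (mod 145). Verify: 34 · 64 = 2176 ≡ 1 (mod 145). ✓

Final answer: 34^(−1) ≡ 64 (mod 145)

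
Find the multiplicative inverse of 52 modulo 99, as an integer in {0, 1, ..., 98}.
52^(−1) ≡ 40 (mod 99)

Apply the extended Euclidean algorithm to (99, 52), tracking rows (r, s, t) with s·99 + t·52 = r. Each division r_prev = q·r_cur + r_new produces the new row as (previous row) − q·(current row):
  row A: (99, 1, 0)   [1·99 + 0·52 = 99]
  row B: (52, 0, 1)   [0·99 + 1·52 = 52]
  99 = 1·52 + 47   → row C = row A − 1·row B = (47, 1, −1)   [check: 1·99 − 1·52 = 47]
  52 = 1·47 + 5   → row D = row B − 1·row C = (5, −1, 2)   [check: −1·99 + 2·52 = 5]
  47 = 9·5 + 2   → row E = row C − 9·row D = (2, 10, −19)   [check: 10·99 − 19·52 = 2]
  5 = 2·2 + 1   → row F = row D − 2·row E = (1, −21, 40)   [check: −21·99 + 40·52 = 1]
  2 = 2·1 + 0   → remainder 0, stop. gcd = 1 (last nonzero row F).
The gcd is 1, so 52 is invertible mod 99. The last nonzero row gives −21·99 + 40·52 = 1, so t = 40. So 52^(−1) ≡ 40 (mod 99). Verify: 52 · 40 = 2080 ≡ 1 (mod 99). ✓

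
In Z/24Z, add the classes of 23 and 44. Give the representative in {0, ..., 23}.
19

Reduce the summands first: 44 ≡ 20 (mod 24), so 23 + 44 ≡ 23 + 20 (mod 24). 23 + 20 = 43; 43 = 1·24 + 19, so (23 + 44) mod 24 = 19.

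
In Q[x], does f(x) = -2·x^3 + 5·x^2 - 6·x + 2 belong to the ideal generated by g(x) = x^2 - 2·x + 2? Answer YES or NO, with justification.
In Q[x] the ideal (g) consists of all multiples of g, so f ∈ (g) iff g | f, i.e. iff the remainder of f on division by g is 0. Divide f by g (g is monic, so eliminate the leading term of the running remainder at each step):
  leading term -2·x^3: subtract (-2·x)·g(x) = -2·x^3 + 4·x^2 - 4·x, leaving x^2 - 2·x + 2
  leading term x^2: subtract (1)·g(x) = x^2 - 2·x + 2, leaving 0
The remainder is 0, so f(x) = g(x) · h(x) with h(x) = 1 - 2·x. Hence g | f, i.e. f ∈ (g).

Final answer: YES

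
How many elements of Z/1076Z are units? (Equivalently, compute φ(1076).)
Z/1076Z has φ(1076) = 536 units

An element a ∈ Z/1076Z is a unit iff gcd(a, 1076) = 1, so the number of units is φ(1076). φ is multiplicative, with φ(p^e) = p^e − p^(e−1). Factorise 1076 = 2^2 · 269. Then
  φ(1076) = (2^2 − 2^1) · (269 − 1) = 2 · 268 = 536.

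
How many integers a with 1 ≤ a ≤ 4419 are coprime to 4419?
The number of a ∈ {1, ..., 4419} with gcd(a, 4419) = 1 is by definition Euler's totient φ(4419). φ is multiplicative, with φ(p^e) = p^e − p^(e−1). Factorise 4419 = 3^2 · 491. Then
  φ(4419) = (3^2 − 3^1) · (491 − 1) = 6 · 490 = 2940.
So there are 2940 such integers.

Final answer: 2940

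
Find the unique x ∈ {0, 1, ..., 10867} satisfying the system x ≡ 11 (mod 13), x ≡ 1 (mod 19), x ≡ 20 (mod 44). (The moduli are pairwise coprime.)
x ≡ 856 (mod 10868); the representative in [0, 10868) is 856

The moduli 13, 19, 44 are pairwise coprime, so by the CRT there is a unique solution mod 13·19·44 = 10868.
Solve by successive substitution. Start with x ≡ 11 (mod 13).
  Combine with x ≡ 1 (mod 19): write x = 11 + 13·t and require 11 + 13·t ≡ 1 (mod 19), i.e. 13·t ≡ 1 − 11 ≡ 9 (mod 19). Since 13^(−1) ≡ 3 (mod 19), t ≡ 3·9 ≡ 8 (mod 19). So x ≡ 11 + 13·8 = 115 (mod 247).
  Combine with x ≡ 20 (mod 44): write x = 115 + 247·t and require 115 + 247·t ≡ 20 (mod 44), i.e. 247·t ≡ 20 − 115 ≡ 37 (mod 44). Since 247^(−1) ≡ 31 (mod 44) (247 ≡ 27 (mod 44)), t ≡ 31·37 ≡ 3 (mod 44). So x ≡ 115 + 247·3 = 856 (mod 10868).
Unique solution in [0, 10868): x = 856.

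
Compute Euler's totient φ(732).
φ is multiplicative, with φ(p^e) = p^e − p^(e−1). Factorise 732 = 2^2 · 3 · 61. Then
  φ(732) = (2^2 − 2^1) · (3 − 1) · (61 − 1) = 2 · 2 · 60 = 240.

Final answer: φ(732) = 240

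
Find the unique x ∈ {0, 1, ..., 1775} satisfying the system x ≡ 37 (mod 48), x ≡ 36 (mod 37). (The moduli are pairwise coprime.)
x ≡ 517 (mod 1776); the representative in [0, 1776) is 517

The moduli 48, 37 are pairwise coprime, so by the CRT there is a unique solution mod 48·37 = 1776.
Solve by successive substitution. Start with x ≡ 37 (mod 48).
  Combine with x ≡ 36 (mod 37): write x = 37 + 48·t and require 37 + 48·t ≡ 36 (mod 37), i.e. 48·t ≡ 36 − 37 ≡ 36 (mod 37). Since 48^(−1) ≡ 27 (mod 37) (48 ≡ 11 (mod 37)), t ≡ 27·36 ≡ 10 (mod 37). So x ≡ 37 + 48·10 = 517 (mod 1776).
Unique solution in [0, 1776): x = 517.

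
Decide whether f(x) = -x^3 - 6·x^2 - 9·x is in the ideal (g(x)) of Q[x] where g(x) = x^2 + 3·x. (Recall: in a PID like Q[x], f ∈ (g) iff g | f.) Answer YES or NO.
In Q[x] the ideal (g) consists of all multiples of g, so f ∈ (g) iff g | f, i.e. iff the remainder of f on division by g is 0. Divide f by g (g is monic, so eliminate the leading term of the running remainder at each step):
  leading term -x^3: subtract (-x)·g(x) = -x^3 - 3·x^2, leaving -3·x^2 - 9·x
  leading term -3·x^2: subtract (-3)·g(x) = -3·x^2 - 9·x, leaving 0
The remainder is 0, so f(x) = g(x) · h(x) with h(x) = -x - 3. Hence g | f, i.e. f ∈ (g).

Final answer: YES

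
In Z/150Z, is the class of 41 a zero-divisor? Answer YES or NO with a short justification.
NO

gcd(41, 150) = 1, so 41 is a unit in Z/150Z (it has a multiplicative inverse). A unit cannot be a zero-divisor: if 41·b ≡ 0 then multiplying both sides by 41^(−1) gives b ≡ 0. So 41 is not a zero-divisor.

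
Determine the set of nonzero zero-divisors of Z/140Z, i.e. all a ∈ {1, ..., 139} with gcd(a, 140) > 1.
nonzero zero-divisors of Z/140Z = {2, 4, 5, 6, 7, 8, 10, 12, 14, 15, 16, 18, 20, 21, 22, 24, 25, 26, 28, 30, 32, 34, 35, 36, 38, 40, 42, 44, 45, 46, 48, 49, 50, 52, 54, 55, 56, 58, 60, 62, 63, 64, 65, 66, 68, 70, 72, 74, 75, 76, 77, 78, 80, 82, 84, 85, 86, 88, 90, 91, 92, 94, 95, 96, 98, 100, 102, 104, 105, 106, 108, 110, 112, 114, 115, 116, 118, 119, 120, 122, 124, 125, 126, 128, 130, 132, 133, 134, 135, 136, 138}

An element a ∈ Z/140Z (with a ≠ 0) is a zero-divisor iff gcd(a, 140) > 1 (because a is a unit precisely when gcd(a, n) = 1, and in Z/nZ every nonzero, non-unit element is a zero-divisor). Scan a = 1, ..., 139 and keep those with gcd(a, 140) > 1:
  gcd(2, 140) = 2, gcd(4, 140) = 4, gcd(5, 140) = 5, gcd(6, 140) = 2, gcd(7, 140) = 7, gcd(8, 140) = 4, gcd(10, 140) = 10, gcd(12, 140) = 4, gcd(14, 140) = 14, gcd(15, 140) = 5, gcd(16, 140) = 4, gcd(18, 140) = 2, gcd(20, 140) = 20, gcd(21, 140) = 7, gcd(22, 140) = 2, gcd(24, 140) = 4, gcd(25, 140) = 5, gcd(26, 140) = 2, gcd(28, 140) = 28, gcd(30, 140) = 10, gcd(32, 140) = 4, gcd(34, 140) = 2, gcd(35, 140) = 35, gcd(36, 140) = 4, gcd(38, 140) = 2, gcd(40, 140) = 20, gcd(42, 140) = 14, gcd(44, 140) = 4, gcd(45, 140) = 5, gcd(46, 140) = 2, gcd(48, 140) = 4, gcd(49, 140) = 7, gcd(50, 140) = 10, gcd(52, 140) = 4, gcd(54, 140) = 2, gcd(55, 140) = 5, gcd(56, 140) = 28, gcd(58, 140) = 2, gcd(60, 140) = 20, gcd(62, 140) = 2, gcd(63, 140) = 7, gcd(64, 140) = 4, gcd(65, 140) = 5, gcd(66, 140) = 2, gcd(68, 140) = 4, gcd(70, 140) = 70, gcd(72, 140) = 4, gcd(74, 140) = 2, gcd(75, 140) = 5, gcd(76, 140) = 4, gcd(77, 140) = 7, gcd(78, 140) = 2, gcd(80, 140) = 20, gcd(82, 140) = 2, gcd(84, 140) = 28, gcd(85, 140) = 5, gcd(86, 140) = 2, gcd(88, 140) = 4, gcd(90, 140) = 10, gcd(91, 140) = 7, gcd(92, 140) = 4, gcd(94, 140) = 2, gcd(95, 140) = 5, gcd(96, 140) = 4, gcd(98, 140) = 14, gcd(100, 140) = 20, gcd(102, 140) = 2, gcd(104, 140) = 4, gcd(105, 140) = 35, gcd(106, 140) = 2, gcd(108, 140) = 4, gcd(110, 140) = 10, gcd(112, 140) = 28, gcd(114, 140) = 2, gcd(115, 140) = 5, gcd(116, 140) = 4, gcd(118, 140) = 2, gcd(119, 140) = 7, gcd(120, 140) = 20, gcd(122, 140) = 2, gcd(124, 140) = 4, gcd(125, 140) = 5, gcd(126, 140) = 14, gcd(128, 140) = 4, gcd(130, 140) = 10, gcd(132, 140) = 4, gcd(133, 140) = 7, gcd(134, 140) = 2, gcd(135, 140) = 5, gcd(136, 140) = 4, gcd(138, 140) = 2.
All other a ∈ {1, ..., 139} have gcd(a, 140) = 1 and are units. So the nonzero zero-divisors are exactly the 91 values of a appearing in this scan.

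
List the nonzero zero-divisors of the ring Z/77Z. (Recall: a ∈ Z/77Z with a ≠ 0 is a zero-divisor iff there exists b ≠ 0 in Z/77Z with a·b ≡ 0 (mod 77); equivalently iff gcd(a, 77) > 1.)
An element a ∈ Z/77Z (with a ≠ 0) is a zero-divisor iff gcd(a, 77) > 1 (because a is a unit precisely when gcd(a, n) = 1, and in Z/nZ every nonzero, non-unit element is a zero-divisor). Scan a = 1, ..., 76 and keep those with gcd(a, 77) > 1:
  gcd(7, 77) = 7, gcd(11, 77) = 11, gcd(14, 77) = 7, gcd(21, 77) = 7, gcd(22, 77) = 11, gcd(28, 77) = 7, gcd(33, 77) = 11, gcd(35, 77) = 7, gcd(42, 77) = 7, gcd(44, 77) = 11, gcd(49, 77) = 7, gcd(55, 77) = 11, gcd(56, 77) = 7, gcd(63, 77) = 7, gcd(66, 77) = 11, gcd(70, 77) = 7.
All other a ∈ {1, ..., 76} have gcd(a, 77) = 1 and are units. So the nonzero zero-divisors are exactly the 16 values of a appearing in this scan.

Final answer: nonzero zero-divisors of Z/77Z = {7, 11, 14, 21, 22, 28, 33, 35, 42, 44, 49, 55, 56, 63, 66, 70}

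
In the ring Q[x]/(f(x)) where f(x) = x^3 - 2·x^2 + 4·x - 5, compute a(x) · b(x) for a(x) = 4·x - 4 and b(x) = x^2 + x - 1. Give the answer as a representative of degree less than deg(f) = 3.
a · b ≡ 8·x^2 - 24·x + 24 (mod f(x))

First multiply in Q[x] without reducing: a · b = 4·x^3 - 8·x + 4. Now divide by f(x) = x^3 - 2·x^2 + 4·x - 5, eliminating the leading term at each step:
  leading term 4·x^3: subtract (4)·f(x) = 4·x^3 - 8·x^2 + 16·x - 20, leaving 8·x^2 - 24·x + 24
The degree is now < 3, so this is the remainder. Hence a · b ≡ 8·x^2 - 24·x + 24 in Q[x]/(f).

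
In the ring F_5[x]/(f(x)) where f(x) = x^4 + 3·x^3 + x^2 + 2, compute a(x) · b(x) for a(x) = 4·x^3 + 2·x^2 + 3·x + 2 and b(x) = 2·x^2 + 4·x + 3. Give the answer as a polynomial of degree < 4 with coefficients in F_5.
a · b ≡ x^2 + x + 4 (mod f(x))

Multiply as integer polynomials: a · b = 8·x^5 + 20·x^4 + 26·x^3 + 22·x^2 + 17·x + 6. Reducing coefficients mod 5: a · b ≡ 3·x^5 + x^3 + 2·x^2 + 2·x + 1. Now divide by f(x) = x^4 + 3·x^3 + x^2 + 2 in F_5[x], eliminating the leading term at each step:
  leading term 3·x^5: subtract (3·x)·f(x) = 3·x^5 + 4·x^4 + 3·x^3 + x, leaving x^4 + 3·x^3 + 2·x^2 + x + 1 (coefficients mod 5)
  leading term x^4: subtract (1)·f(x) = x^4 + 3·x^3 + x^2 + 2, leaving x^2 + x + 4 (coefficients mod 5)
The degree is now < 4, so this is the remainder. Hence a · b ≡ x^2 + x + 4 in F_5[x]/(f).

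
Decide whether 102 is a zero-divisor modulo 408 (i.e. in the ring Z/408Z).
YES

gcd(102, 408) = 102 > 1, so 102 is not a unit in Z/408Z. In Z/nZ every nonzero non-unit is a zero-divisor: explicitly, take b = 408/gcd = 4 ≠ 0 (mod 408); then 102·4 = 408 = 1·408, i.e. 102·4 ≡ 0 (mod 408). So 102 is a zero-divisor.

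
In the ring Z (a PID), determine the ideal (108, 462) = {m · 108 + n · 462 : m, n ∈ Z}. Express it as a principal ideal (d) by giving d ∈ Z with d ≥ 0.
(108, 462) = (6); d = 6

In the PID Z, (a, b) is generated by gcd(a, b). Compute gcd(462, 108) with the extended Euclidean algorithm, tracking rows (r, s, t) with s·462 + t·108 = r:
  row A: (462, 1, 0)   [1·462 + 0·108 = 462]
  row B: (108, 0, 1)   [0·462 + 1·108 = 108]
  462 = 4·108 + 30   → row C = row A − 4·row B = (30, 1, −4)   [check: 1·462 − 4·108 = 30]
  108 = 3·30 + 18   → row D = row B − 3·row C = (18, −3, 13)   [check: −3·462 + 13·108 = 18]
  30 = 1·18 + 12   → row E = row C − 1·row D = (12, 4, −17)   [check: 4·462 − 17·108 = 12]
  18 = 1·12 + 6   → row F = row D − 1·row E = (6, −7, 30)   [check: −7·462 + 30·108 = 6]
  12 = 2·6 + 0   → remainder 0, stop. gcd = 6 (last nonzero row F).
So gcd(108, 462) = 6, with Bézout identity −7·462 + 30·108 = 6. Containment (⊇): the Bézout identity exhibits 6 as an element of (108, 462), giving (6) ⊆ (108, 462). Containment (⊆): since 6 | 108 and 6 | 462 (108 = 6·18, 462 = 6·77), every Z-linear combination of 108 and 462 is divisible by 6, so (108, 462) ⊆ (6). Therefore (108, 462) = (6), d = 6.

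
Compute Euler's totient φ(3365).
φ is multiplicative, with φ(p^e) = p^e − p^(e−1). Factorise 3365 = 5 · 673. Then
  φ(3365) = (5 − 1) · (673 − 1) = 4 · 672 = 2688.

Final answer: φ(3365) = 2688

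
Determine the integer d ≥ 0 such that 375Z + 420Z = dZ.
(375, 420) = (15); d = 15

In the PID Z, (a, b) is generated by gcd(a, b). Compute gcd(420, 375) with the extended Euclidean algorithm, tracking rows (r, s, t) with s·420 + t·375 = r:
  row A: (420, 1, 0)   [1·420 + 0·375 = 420]
  row B: (375, 0, 1)   [0·420 + 1·375 = 375]
  420 = 1·375 + 45   → row C = row A − 1·row B = (45, 1, −1)   [check: 1·420 − 1·375 = 45]
  375 = 8·45 + 15   → row D = row B − 8·row C = (15, −8, 9)   [check: −8·420 + 9·375 = 15]
  45 = 3·15 + 0   → remainder 0, stop. gcd = 15 (last nonzero row D).
So gcd(375, 420) = 15, with Bézout identity −8·420 + 9·375 = 15. Containment (⊇): the Bézout identity exhibits 15 as an element of (375, 420), giving (15) ⊆ (375, 420). Containment (⊆): since 15 | 375 and 15 | 420 (375 = 15·25, 420 = 15·28), every Z-linear combination of 375 and 420 is divisible by 15, so (375, 420) ⊆ (15). Therefore (375, 420) = (15), d = 15.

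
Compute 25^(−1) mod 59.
25^(−1) ≡ 26 (mod 59)

Apply the extended Euclidean algorithm to (59, 25), tracking rows (r, s, t) with s·59 + t·25 = r. Each division r_prev = q·r_cur + r_new produces the new row as (previous row) − q·(current row):
  row A: (59, 1, 0)   [1·59 + 0·25 = 59]
  row B: (25, 0, 1)   [0·59 + 1·25 = 25]
  59 = 2·25 + 9   → row C = row A − 2·row B = (9, 1, −2)   [check: 1·59 − 2·25 = 9]
  25 = 2·9 + 7   → row D = row B − 2·row C = (7, −2, 5)   [check: −2·59 + 5·25 = 7]
  9 = 1·7 + 2   → row E = row C − 1·row D = (2, 3, −7)   [check: 3·59 − 7·25 = 2]
  7 = 3·2 + 1   → row F = row D − 3·row E = (1, −11, 26)   [check: −11·59 + 26·25 = 1]
  2 = 2·1 + 0   → remainder 0, stop. gcd = 1 (last nonzero row F).
The gcd is 1, so 25 is invertible mod 59. The last nonzero row gives −11·59 + 26·25 = 1, so t = 26. So 25^(−1) ≡ 26 (mod 59). Verify: 25 · 26 = 650 ≡ 1 (mod 59). ✓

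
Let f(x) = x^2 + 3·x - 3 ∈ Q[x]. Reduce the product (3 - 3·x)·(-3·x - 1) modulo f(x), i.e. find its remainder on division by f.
First multiply in Q[x] without reducing: a · b = 9·x^2 - 6·x - 3. Now divide by f(x) = x^2 + 3·x - 3, eliminating the leading term at each step:
  leading term 9·x^2: subtract (9)·f(x) = 9·x^2 + 27·x - 27, leaving 24 - 33·x
The degree is now < 2, so this is the remainder. Hence a · b ≡ 24 - 33·x in Q[x]/(f).

Final answer: a · b ≡ 24 - 33·x (mod f(x))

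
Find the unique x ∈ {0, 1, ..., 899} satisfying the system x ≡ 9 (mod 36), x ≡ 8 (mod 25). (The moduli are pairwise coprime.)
The moduli 36, 25 are pairwise coprime, so by the CRT there is a unique solution mod 36·25 = 900.
Solve by successive substitution. Start with x ≡ 9 (mod 36).
  Combine with x ≡ 8 (mod 25): write x = 9 + 36·t and require 9 + 36·t ≡ 8 (mod 25), i.e. 36·t ≡ 8 − 9 ≡ 24 (mod 25). Since 36^(−1) ≡ 16 (mod 25) (36 ≡ 11 (mod 25)), t ≡ 16·24 ≡ 9 (mod 25). So x ≡ 9 + 36·9 = 333 (mod 900).
Unique solution in [0, 900): x = 333.

Final answer: x ≡ 333 (mod 900); the representative in [0, 900) is 333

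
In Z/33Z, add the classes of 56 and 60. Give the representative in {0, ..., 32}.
Reduce the summands first: 56 ≡ 23, 60 ≡ 27 (mod 33), so 56 + 60 ≡ 23 + 27 (mod 33). 23 + 27 = 50; 50 = 1·33 + 17, so (56 + 60) mod 33 = 17.

Final answer: 17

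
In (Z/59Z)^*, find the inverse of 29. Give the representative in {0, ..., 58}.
Apply the extended Euclidean algorithm to (59, 29), tracking rows (r, s, t) with s·59 + t·29 = r. Each division r_prev = q·r_cur + r_new produces the new row as (previous row) − q·(current row):
  row A: (59, 1, 0)   [1·59 + 0·29 = 59]
  row B: (29, 0, 1)   [0·59 + 1·29 = 29]
  59 = 2·29 + 1   → row C = row A − 2·row B = (1, 1, −2)   [check: 1·59 − 2·29 = 1]
  29 = 29·1 + 0   → remainder 0, stop. gcd = 1 (last nonzero row C).
The gcd is 1, so 29 is invertible mod 59. The last nonzero row gives 1·59 − 2·29 = 1, so t = −2. So 29^(−1) ≡ −2 ≡ 57 (mod 59). Verify: 29 · 57 = 1653 ≡ 1 (mod 59). ✓

Final answer: 29^(−1) ≡ 57 (mod 59)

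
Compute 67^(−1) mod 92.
Apply the extended Euclidean algorithm to (92, 67), tracking rows (r, s, t) with s·92 + t·67 = r. Each division r_prev = q·r_cur + r_new produces the new row as (previous row) − q·(current row):
  row A: (92, 1, 0)   [1·92 + 0·67 = 92]
  row B: (67, 0, 1)   [0·92 + 1·67 = 67]
  92 = 1·67 + 25   → row C = row A − 1·row B = (25, 1, −1)   [check: 1·92 − 1·67 = 25]
  67 = 2·25 + 17   → row D = row B − 2·row C = (17, −2, 3)   [check: −2·92 + 3·67 = 17]
  25 = 1·17 + 8   → row E = row C − 1·row D = (8, 3, −4)   [check: 3·92 − 4·67 = 8]
  17 = 2·8 + 1   → row F = row D − 2·row E = (1, −8, 11)   [check: −8·92 + 11·67 = 1]
  8 = 8·1 + 0   → remainder 0, stop. gcd = 1 (last nonzero row F).
The gcd is 1, so 67 is invertible mod 92. The last nonzero row gives −8·92 + 11·67 = 1, so t = 11. So 67^(−1) ≡ 11 (mod 92). Verify: 67 · 11 = 737 ≡ 1 (mod 92). ✓

Final answer: 67^(−1) ≡ 11 (mod 92)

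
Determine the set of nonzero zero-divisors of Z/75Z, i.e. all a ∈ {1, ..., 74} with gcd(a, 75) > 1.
An element a ∈ Z/75Z (with a ≠ 0) is a zero-divisor iff gcd(a, 75) > 1 (because a is a unit precisely when gcd(a, n) = 1, and in Z/nZ every nonzero, non-unit element is a zero-divisor). Scan a = 1, ..., 74 and keep those with gcd(a, 75) > 1:
  gcd(3, 75) = 3, gcd(5, 75) = 5, gcd(6, 75) = 3, gcd(9, 75) = 3, gcd(10, 75) = 5, gcd(12, 75) = 3, gcd(15, 75) = 15, gcd(18, 75) = 3, gcd(20, 75) = 5, gcd(21, 75) = 3, gcd(24, 75) = 3, gcd(25, 75) = 25, gcd(27, 75) = 3, gcd(30, 75) = 15, gcd(33, 75) = 3, gcd(35, 75) = 5, gcd(36, 75) = 3, gcd(39, 75) = 3, gcd(40, 75) = 5, gcd(42, 75) = 3, gcd(45, 75) = 15, gcd(48, 75) = 3, gcd(50, 75) = 25, gcd(51, 75) = 3, gcd(54, 75) = 3, gcd(55, 75) = 5, gcd(57, 75) = 3, gcd(60, 75) = 15, gcd(63, 75) = 3, gcd(65, 75) = 5, gcd(66, 75) = 3, gcd(69, 75) = 3, gcd(70, 75) = 5, gcd(72, 75) = 3.
All other a ∈ {1, ..., 74} have gcd(a, 75) = 1 and are units. So the nonzero zero-divisors are exactly the 34 values of a appearing in this scan.

Final answer: nonzero zero-divisors of Z/75Z = {3, 5, 6, 9, 10, 12, 15, 18, 20, 21, 24, 25, 27, 30, 33, 35, 36, 39, 40, 42, 45, 48, 50, 51, 54, 55, 57, 60, 63, 65, 66, 69, 70, 72}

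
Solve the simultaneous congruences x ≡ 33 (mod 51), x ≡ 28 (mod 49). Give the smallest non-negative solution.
x ≡ 1155 (mod 2499); the representative in [0, 2499) is 1155

The moduli 51, 49 are pairwise coprime, so by the CRT there is a unique solution mod 51·49 = 2499.
Solve by successive substitution. Start with x ≡ 33 (mod 51).
  Combine with x ≡ 28 (mod 49): write x = 33 + 51·t and require 33 + 51·t ≡ 28 (mod 49), i.e. 51·t ≡ 28 − 33 ≡ 44 (mod 49). Since 51^(−1) ≡ 25 (mod 49) (51 ≡ 2 (mod 49)), t ≡ 25·44 ≡ 22 (mod 49). So x ≡ 33 + 51·22 = 1155 (mod 2499).
Unique solution in [0, 2499): x = 1155.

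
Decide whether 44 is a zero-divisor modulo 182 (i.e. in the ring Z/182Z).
YES

gcd(44, 182) = 2 > 1, so 44 is not a unit in Z/182Z. In Z/nZ every nonzero non-unit is a zero-divisor: explicitly, take b = 182/gcd = 91 ≠ 0 (mod 182); then 44·91 = 4004 = 22·182, i.e. 44·91 ≡ 0 (mod 182). So 44 is a zero-divisor.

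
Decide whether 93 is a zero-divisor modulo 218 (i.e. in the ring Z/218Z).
NO

gcd(93, 218) = 1, so 93 is a unit in Z/218Z (it has a multiplicative inverse). A unit cannot be a zero-divisor: if 93·b ≡ 0 then multiplying both sides by 93^(−1) gives b ≡ 0. So 93 is not a zero-divisor.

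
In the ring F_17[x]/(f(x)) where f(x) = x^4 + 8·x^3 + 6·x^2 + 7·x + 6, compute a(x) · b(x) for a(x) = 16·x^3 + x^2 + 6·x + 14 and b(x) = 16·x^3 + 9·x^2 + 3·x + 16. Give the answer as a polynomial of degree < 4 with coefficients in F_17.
a · b ≡ 10·x^3 + 13·x^2 + 11·x + 8 (mod f(x))

Multiply as integer polynomials: a · b = 256·x^6 + 160·x^5 + 153·x^4 + 537·x^3 + 160·x^2 + 138·x + 224. Reducing coefficients mod 17: a · b ≡ x^6 + 7·x^5 + 10·x^3 + 7·x^2 + 2·x + 3. Now divide by f(x) = x^4 + 8·x^3 + 6·x^2 + 7·x + 6 in F_17[x], eliminating the leading term at each step:
  leading term x^6: subtract (x^2)·f(x) = x^6 + 8·x^5 + 6·x^4 + 7·x^3 + 6·x^2, leaving 16·x^5 + 11·x^4 + 3·x^3 + x^2 + 2·x + 3 (coefficients mod 17)
  leading term 16·x^5: subtract (16·x)·f(x) = 16·x^5 + 9·x^4 + 11·x^3 + 10·x^2 + 11·x, leaving 2·x^4 + 9·x^3 + 8·x^2 + 8·x + 3 (coefficients mod 17)
  leading term 2·x^4: subtract (2)·f(x) = 2·x^4 + 16·x^3 + 12·x^2 + 14·x + 12, leaving 10·x^3 + 13·x^2 + 11·x + 8 (coefficients mod 17)
The degree is now < 4, so this is the remainder. Hence a · b ≡ 10·x^3 + 13·x^2 + 11·x + 8 in F_17[x]/(f).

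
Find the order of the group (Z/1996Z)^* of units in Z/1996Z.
|(Z/1996Z)^*| = 996

(Z/1996Z)^* consists of the classes a with gcd(a, 1996) = 1, so its order is φ(1996). φ is multiplicative, with φ(p^e) = p^e − p^(e−1). Factorise 1996 = 2^2 · 499. Then
  φ(1996) = (2^2 − 2^1) · (499 − 1) = 2 · 498 = 996.
Thus |(Z/1996Z)^*| = 996.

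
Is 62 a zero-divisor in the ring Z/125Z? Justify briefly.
NO

gcd(62, 125) = 1, so 62 is a unit in Z/125Z (it has a multiplicative inverse). A unit cannot be a zero-divisor: if 62·b ≡ 0 then multiplying both sides by 62^(−1) gives b ≡ 0. So 62 is not a zero-divisor.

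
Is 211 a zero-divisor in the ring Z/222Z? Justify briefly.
gcd(211, 222) = 1, so 211 is a unit in Z/222Z (it has a multiplicative inverse). A unit cannot be a zero-divisor: if 211·b ≡ 0 then multiplying both sides by 211^(−1) gives b ≡ 0. So 211 is not a zero-divisor.

Final answer: NO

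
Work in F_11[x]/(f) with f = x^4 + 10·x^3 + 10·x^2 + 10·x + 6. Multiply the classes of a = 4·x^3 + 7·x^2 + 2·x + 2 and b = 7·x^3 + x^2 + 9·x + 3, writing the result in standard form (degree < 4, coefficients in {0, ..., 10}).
Multiply as integer polynomials: a · b = 28·x^6 + 53·x^5 + 57·x^4 + 91·x^3 + 41·x^2 + 24·x + 6. Reducing coefficients mod 11: a · b ≡ 6·x^6 + 9·x^5 + 2·x^4 + 3·x^3 + 8·x^2 + 2·x + 6. Now divide by f(x) = x^4 + 10·x^3 + 10·x^2 + 10·x + 6 in F_11[x], eliminating the leading term at each step:
  leading term 6·x^6: subtract (6·x^2)·f(x) = 6·x^6 + 5·x^5 + 5·x^4 + 5·x^3 + 3·x^2, leaving 4·x^5 + 8·x^4 + 9·x^3 + 5·x^2 + 2·x + 6 (coefficients mod 11)
  leading term 4·x^5: subtract (4·x)·f(x) = 4·x^5 + 7·x^4 + 7·x^3 + 7·x^2 + 2·x, leaving x^4 + 2·x^3 + 9·x^2 + 6 (coefficients mod 11)
  leading term x^4: subtract (1)·f(x) = x^4 + 10·x^3 + 10·x^2 + 10·x + 6, leaving 3·x^3 + 10·x^2 + x (coefficients mod 11)
The degree is now < 4, so this is the remainder. Hence a · b ≡ 3·x^3 + 10·x^2 + x in F_11[x]/(f).

Final answer: a · b ≡ 3·x^3 + 10·x^2 + x (mod f(x))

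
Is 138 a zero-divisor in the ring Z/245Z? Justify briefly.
NO

gcd(138, 245) = 1, so 138 is a unit in Z/245Z (it has a multiplicative inverse). A unit cannot be a zero-divisor: if 138·b ≡ 0 then multiplying both sides by 138^(−1) gives b ≡ 0. So 138 is not a zero-divisor.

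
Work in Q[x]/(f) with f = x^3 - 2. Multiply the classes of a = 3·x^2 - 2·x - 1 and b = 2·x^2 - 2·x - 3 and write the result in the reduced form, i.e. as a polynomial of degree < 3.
a · b ≡ -7·x^2 + 20·x - 17 (mod f(x))

First multiply in Q[x] without reducing: a · b = 6·x^4 - 10·x^3 - 7·x^2 + 8·x + 3. Now divide by f(x) = x^3 - 2, eliminating the leading term at each step:
  leading term 6·x^4: subtract (6·x)·f(x) = 6·x^4 - 12·x, leaving -10·x^3 - 7·x^2 + 20·x + 3
  leading term -10·x^3: subtract (-10)·f(x) = 20 - 10·x^3, leaving -7·x^2 + 20·x - 17
The degree is now < 3, so this is the remainder. Hence a · b ≡ -7·x^2 + 20·x - 17 in Q[x]/(f).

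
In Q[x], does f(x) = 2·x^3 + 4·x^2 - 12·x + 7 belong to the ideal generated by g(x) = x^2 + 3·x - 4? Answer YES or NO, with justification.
In Q[x] the ideal (g) consists of all multiples of g, so f ∈ (g) iff g | f, i.e. iff the remainder of f on division by g is 0. Divide f by g (g is monic, so eliminate the leading term of the running remainder at each step):
  leading term 2·x^3: subtract (2·x)·g(x) = 2·x^3 + 6·x^2 - 8·x, leaving -2·x^2 - 4·x + 7
  leading term -2·x^2: subtract (-2)·g(x) = -2·x^2 - 6·x + 8, leaving 2·x - 1
The remainder r(x) = 2·x - 1 ≠ 0 (and deg r < deg g), so g ∤ f, i.e. f ∉ (g).

Final answer: NO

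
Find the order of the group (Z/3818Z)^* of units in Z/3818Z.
|(Z/3818Z)^*| = 1804

(Z/3818Z)^* consists of the classes a with gcd(a, 3818) = 1, so its order is φ(3818). φ is multiplicative, with φ(p^e) = p^e − p^(e−1). Factorise 3818 = 2 · 23 · 83. Then
  φ(3818) = (2 − 1) · (23 − 1) · (83 − 1) = 1 · 22 · 82 = 1804.
Thus |(Z/3818Z)^*| = 1804.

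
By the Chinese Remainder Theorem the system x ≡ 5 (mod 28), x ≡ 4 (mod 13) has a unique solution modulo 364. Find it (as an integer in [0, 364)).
The moduli 28, 13 are pairwise coprime, so by the CRT there is a unique solution mod 28·13 = 364.
Solve by successive substitution. Start with x ≡ 5 (mod 28).
  Combine with x ≡ 4 (mod 13): write x = 5 + 28·t and require 5 + 28·t ≡ 4 (mod 13), i.e. 28·t ≡ 4 − 5 ≡ 12 (mod 13). Since 28^(−1) ≡ 7 (mod 13) (28 ≡ 2 (mod 13)), t ≡ 7·12 ≡ 6 (mod 13). So x ≡ 5 + 28·6 = 173 (mod 364).
Unique solution in [0, 364): x = 173.

Final answer: x ≡ 173 (mod 364); the representative in [0, 364) is 173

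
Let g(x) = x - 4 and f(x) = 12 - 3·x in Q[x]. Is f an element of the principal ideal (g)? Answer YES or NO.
YES

In Q[x] the ideal (g) consists of all multiples of g, so f ∈ (g) iff g | f, i.e. iff the remainder of f on division by g is 0. Divide f by g (g is monic, so eliminate the leading term of the running remainder at each step):
  leading term -3·x: subtract (-3)·g(x) = 12 - 3·x, leaving 0
The remainder is 0, so f(x) = g(x) · h(x) with h(x) = -3. Hence g | f, i.e. f ∈ (g).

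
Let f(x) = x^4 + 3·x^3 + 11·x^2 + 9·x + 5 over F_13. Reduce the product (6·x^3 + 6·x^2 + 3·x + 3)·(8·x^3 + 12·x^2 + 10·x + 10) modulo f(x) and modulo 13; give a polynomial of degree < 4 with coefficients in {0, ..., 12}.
a · b ≡ 2·x^3 + 9·x^2 + 7·x + 9 (mod f(x))

Multiply as integer polynomials: a · b = 48·x^6 + 120·x^5 + 156·x^4 + 180·x^3 + 126·x^2 + 60·x + 30. Reducing coefficients mod 13: a · b ≡ 9·x^6 + 3·x^5 + 11·x^3 + 9·x^2 + 8·x + 4. Now divide by f(x) = x^4 + 3·x^3 + 11·x^2 + 9·x + 5 in F_13[x], eliminating the leading term at each step:
  leading term 9·x^6: subtract (9·x^2)·f(x) = 9·x^6 + x^5 + 8·x^4 + 3·x^3 + 6·x^2, leaving 2·x^5 + 5·x^4 + 8·x^3 + 3·x^2 + 8·x + 4 (coefficients mod 13)
  leading term 2·x^5: subtract (2·x)·f(x) = 2·x^5 + 6·x^4 + 9·x^3 + 5·x^2 + 10·x, leaving 12·x^4 + 12·x^3 + 11·x^2 + 11·x + 4 (coefficients mod 13)
  leading term 12·x^4: subtract (12)·f(x) = 12·x^4 + 10·x^3 + 2·x^2 + 4·x + 8, leaving 2·x^3 + 9·x^2 + 7·x + 9 (coefficients mod 13)
The degree is now < 4, so this is the remainder. Hence a · b ≡ 2·x^3 + 9·x^2 + 7·x + 9 in F_13[x]/(f).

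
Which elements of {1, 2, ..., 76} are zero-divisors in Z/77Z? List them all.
An element a ∈ Z/77Z (with a ≠ 0) is a zero-divisor iff gcd(a, 77) > 1 (because a is a unit precisely when gcd(a, n) = 1, and in Z/nZ every nonzero, non-unit element is a zero-divisor). Scan a = 1, ..., 76 and keep those with gcd(a, 77) > 1:
  gcd(7, 77) = 7, gcd(11, 77) = 11, gcd(14, 77) = 7, gcd(21, 77) = 7, gcd(22, 77) = 11, gcd(28, 77) = 7, gcd(33, 77) = 11, gcd(35, 77) = 7, gcd(42, 77) = 7, gcd(44, 77) = 11, gcd(49, 77) = 7, gcd(55, 77) = 11, gcd(56, 77) = 7, gcd(63, 77) = 7, gcd(66, 77) = 11, gcd(70, 77) = 7.
All other a ∈ {1, ..., 76} have gcd(a, 77) = 1 and are units. So the nonzero zero-divisors are exactly the 16 values of a appearing in this scan.

Final answer: nonzero zero-divisors of Z/77Z = {7, 11, 14, 21, 22, 28, 33, 35, 42, 44, 49, 55, 56, 63, 66, 70}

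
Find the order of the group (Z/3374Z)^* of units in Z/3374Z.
(Z/3374Z)^* consists of the classes a with gcd(a, 3374) = 1, so its order is φ(3374). φ is multiplicative, with φ(p^e) = p^e − p^(e−1). Factorise 3374 = 2 · 7 · 241. Then
  φ(3374) = (2 − 1) · (7 − 1) · (241 − 1) = 1 · 6 · 240 = 1440.
Thus |(Z/3374Z)^*| = 1440.

Final answer: |(Z/3374Z)^*| = 1440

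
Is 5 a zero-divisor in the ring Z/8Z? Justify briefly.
gcd(5, 8) = 1, so 5 is a unit in Z/8Z (it has a multiplicative inverse). A unit cannot be a zero-divisor: if 5·b ≡ 0 then multiplying both sides by 5^(−1) gives b ≡ 0. So 5 is not a zero-divisor.

Final answer: NO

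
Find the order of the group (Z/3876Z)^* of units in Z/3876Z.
|(Z/3876Z)^*| = 1152

(Z/3876Z)^* consists of the classes a with gcd(a, 3876) = 1, so its order is φ(3876). φ is multiplicative, with φ(p^e) = p^e − p^(e−1). Factorise 3876 = 2^2 · 3 · 17 · 19. Then
  φ(3876) = (2^2 − 2^1) · (3 − 1) · (17 − 1) · (19 − 1) = 2 · 2 · 16 · 18 = 1152.
Thus |(Z/3876Z)^*| = 1152.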